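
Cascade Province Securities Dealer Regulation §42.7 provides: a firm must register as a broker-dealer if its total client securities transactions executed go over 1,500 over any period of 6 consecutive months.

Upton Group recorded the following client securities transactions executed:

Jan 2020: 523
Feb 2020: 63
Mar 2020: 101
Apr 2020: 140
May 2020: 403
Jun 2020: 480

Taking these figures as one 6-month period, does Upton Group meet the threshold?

Total client securities transactions executed: 523 + 63 + 101 + 140 + 403 + 480 = 1,710.
1,710 > 1,500, so the threshold is exceeded.

Yes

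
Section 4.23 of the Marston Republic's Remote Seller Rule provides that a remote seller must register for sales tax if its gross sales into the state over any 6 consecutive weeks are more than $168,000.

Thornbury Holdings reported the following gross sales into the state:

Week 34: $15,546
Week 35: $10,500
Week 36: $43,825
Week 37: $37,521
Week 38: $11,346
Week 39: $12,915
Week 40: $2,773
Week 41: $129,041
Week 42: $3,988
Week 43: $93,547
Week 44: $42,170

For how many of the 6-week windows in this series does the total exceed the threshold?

4

Week 34–Week 39: $15,546 + $10,500 + $43,825 + $37,521 + $11,346 + $12,915 = $131,653 (under)
Week 35–Week 40: $10,500 + $43,825 + $37,521 + $11,346 + $12,915 + $2,773 = $118,880 (under)
Week 36–Week 41: $43,825 + $37,521 + $11,346 + $12,915 + $2,773 + $129,041 = $237,421 (over)
Week 37–Week 42: $37,521 + $11,346 + $12,915 + $2,773 + $129,041 + $3,988 = $197,584 (over)
Week 38–Week 43: $11,346 + $12,915 + $2,773 + $129,041 + $3,988 + $93,547 = $253,610 (over)
Week 39–Week 44: $12,915 + $2,773 + $129,041 + $3,988 + $93,547 + $42,170 = $284,434 (over)
4 windows exceed the threshold.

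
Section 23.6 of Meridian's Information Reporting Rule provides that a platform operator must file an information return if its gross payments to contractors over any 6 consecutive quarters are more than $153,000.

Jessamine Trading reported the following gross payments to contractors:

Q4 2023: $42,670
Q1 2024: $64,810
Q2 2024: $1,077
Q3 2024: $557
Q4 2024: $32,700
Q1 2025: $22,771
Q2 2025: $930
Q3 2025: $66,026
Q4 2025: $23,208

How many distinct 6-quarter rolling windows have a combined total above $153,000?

Q4 2023–Q1 2025: $42,670 + $64,810 + $1,077 + $557 + $32,700 + $22,771 = $164,585 (over)
Q1 2024–Q2 2025: $64,810 + $1,077 + $557 + $32,700 + $22,771 + $930 = $122,845 (under)
Q2 2024–Q3 2025: $1,077 + $557 + $32,700 + $22,771 + $930 + $66,026 = $124,061 (under)
Q3 2024–Q4 2025: $557 + $32,700 + $22,771 + $930 + $66,026 + $23,208 = $146,192 (under)
1 window exceeds the threshold.

1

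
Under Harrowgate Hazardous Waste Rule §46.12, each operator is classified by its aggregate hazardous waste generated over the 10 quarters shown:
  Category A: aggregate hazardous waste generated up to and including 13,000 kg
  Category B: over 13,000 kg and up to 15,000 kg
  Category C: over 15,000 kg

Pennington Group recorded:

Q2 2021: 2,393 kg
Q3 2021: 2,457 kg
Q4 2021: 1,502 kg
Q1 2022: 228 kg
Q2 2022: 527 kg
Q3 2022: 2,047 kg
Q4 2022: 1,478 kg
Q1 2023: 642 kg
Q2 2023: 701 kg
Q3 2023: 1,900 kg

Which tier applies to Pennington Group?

Category B

Aggregate hazardous waste generated: 2,393 kg + 2,457 kg + 1,502 kg + 228 kg + 527 kg + 2,047 kg + 1,478 kg + 642 kg + 701 kg + 1,900 kg = 13,875 kg.
13,000 kg < 13,875 kg ≤ 15,000 kg, so Category B applies.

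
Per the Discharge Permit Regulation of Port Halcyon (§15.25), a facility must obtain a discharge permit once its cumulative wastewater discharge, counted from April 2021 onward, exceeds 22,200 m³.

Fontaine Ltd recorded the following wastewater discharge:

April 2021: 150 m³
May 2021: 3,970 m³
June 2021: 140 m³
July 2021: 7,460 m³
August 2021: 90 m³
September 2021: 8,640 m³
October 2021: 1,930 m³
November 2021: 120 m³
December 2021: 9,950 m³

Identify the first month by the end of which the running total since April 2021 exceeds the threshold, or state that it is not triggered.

Through April 2021: 150 m³
Through May 2021: 4,120 m³
Through June 2021: 4,260 m³
Through July 2021: 11,720 m³
Through August 2021: 11,810 m³
Through September 2021: 20,450 m³
Through October 2021: 22,380 m³ ← exceeds threshold

October 2021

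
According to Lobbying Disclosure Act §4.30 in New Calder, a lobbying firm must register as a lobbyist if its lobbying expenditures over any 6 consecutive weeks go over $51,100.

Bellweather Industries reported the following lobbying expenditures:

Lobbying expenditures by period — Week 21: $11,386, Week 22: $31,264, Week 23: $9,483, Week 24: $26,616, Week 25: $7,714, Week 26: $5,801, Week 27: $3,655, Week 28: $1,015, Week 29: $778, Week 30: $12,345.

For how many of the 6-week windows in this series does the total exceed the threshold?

3

Week 21–Week 26: $11,386 + $31,264 + $9,483 + $26,616 + $7,714 + $5,801 = $92,264 (over)
Week 22–Week 27: $31,264 + $9,483 + $26,616 + $7,714 + $5,801 + $3,655 = $84,533 (over)
Week 23–Week 28: $9,483 + $26,616 + $7,714 + $5,801 + $3,655 + $1,015 = $54,284 (over)
Week 24–Week 29: $26,616 + $7,714 + $5,801 + $3,655 + $1,015 + $778 = $45,579 (under)
Week 25–Week 30: $7,714 + $5,801 + $3,655 + $1,015 + $778 + $12,345 = $31,308 (under)
3 windows exceed the threshold.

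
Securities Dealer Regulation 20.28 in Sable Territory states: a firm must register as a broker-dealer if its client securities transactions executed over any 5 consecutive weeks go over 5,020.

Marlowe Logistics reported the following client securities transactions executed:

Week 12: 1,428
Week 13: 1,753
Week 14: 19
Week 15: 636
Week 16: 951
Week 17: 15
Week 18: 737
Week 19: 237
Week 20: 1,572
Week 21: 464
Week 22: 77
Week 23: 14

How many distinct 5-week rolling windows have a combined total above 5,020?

0

Week 12–Week 16: 1,428 + 1,753 + 19 + 636 + 951 = 4,787 (under)
Week 13–Week 17: 1,753 + 19 + 636 + 951 + 15 = 3,374 (under)
Week 14–Week 18: 19 + 636 + 951 + 15 + 737 = 2,358 (under)
Week 15–Week 19: 636 + 951 + 15 + 737 + 237 = 2,576 (under)
Week 16–Week 20: 951 + 15 + 737 + 237 + 1,572 = 3,512 (under)
Week 17–Week 21: 15 + 737 + 237 + 1,572 + 464 = 3,025 (under)
Week 18–Week 22: 737 + 237 + 1,572 + 464 + 77 = 3,087 (under)
Week 19–Week 23: 237 + 1,572 + 464 + 77 + 14 = 2,364 (under)
0 windows exceed the threshold.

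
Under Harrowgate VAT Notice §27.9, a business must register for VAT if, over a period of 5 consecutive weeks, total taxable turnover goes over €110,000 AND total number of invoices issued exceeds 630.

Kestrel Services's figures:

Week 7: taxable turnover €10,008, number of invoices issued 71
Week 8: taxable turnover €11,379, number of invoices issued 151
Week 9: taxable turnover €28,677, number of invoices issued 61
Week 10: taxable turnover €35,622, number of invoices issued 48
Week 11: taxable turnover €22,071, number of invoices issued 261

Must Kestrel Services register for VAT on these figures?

Total taxable turnover: €10,008 + €11,379 + €28,677 + €35,622 + €22,071 = €107,757 (≤ €110,000).
Total number of invoices issued: 71 + 151 + 61 + 48 + 261 = 592 (≤ 630).
The test is 'and': the rule requires both, and at least one is not exceeded.

No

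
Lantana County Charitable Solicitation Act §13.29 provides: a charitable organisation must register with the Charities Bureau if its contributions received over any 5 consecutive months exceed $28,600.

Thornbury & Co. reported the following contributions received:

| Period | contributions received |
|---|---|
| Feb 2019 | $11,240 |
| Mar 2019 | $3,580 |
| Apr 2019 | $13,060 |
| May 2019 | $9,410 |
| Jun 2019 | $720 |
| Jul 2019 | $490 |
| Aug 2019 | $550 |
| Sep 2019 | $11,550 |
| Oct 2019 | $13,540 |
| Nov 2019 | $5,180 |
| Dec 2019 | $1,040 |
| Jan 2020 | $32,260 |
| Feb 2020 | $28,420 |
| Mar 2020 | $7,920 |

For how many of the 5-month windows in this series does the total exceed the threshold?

Feb 2019–Jun 2019: $11,240 + $3,580 + $13,060 + $9,410 + $720 = $38,010 (over)
Mar 2019–Jul 2019: $3,580 + $13,060 + $9,410 + $720 + $490 = $27,260 (under)
Apr 2019–Aug 2019: $13,060 + $9,410 + $720 + $490 + $550 = $24,230 (under)
May 2019–Sep 2019: $9,410 + $720 + $490 + $550 + $11,550 = $22,720 (under)
Jun 2019–Oct 2019: $720 + $490 + $550 + $11,550 + $13,540 = $26,850 (under)
Jul 2019–Nov 2019: $490 + $550 + $11,550 + $13,540 + $5,180 = $31,310 (over)
Aug 2019–Dec 2019: $550 + $11,550 + $13,540 + $5,180 + $1,040 = $31,860 (over)
Sep 2019–Jan 2020: $11,550 + $13,540 + $5,180 + $1,040 + $32,260 = $63,570 (over)
Oct 2019–Feb 2020: $13,540 + $5,180 + $1,040 + $32,260 + $28,420 = $80,440 (over)
Nov 2019–Mar 2020: $5,180 + $1,040 + $32,260 + $28,420 + $7,920 = $74,820 (over)
6 windows exceed the threshold.

6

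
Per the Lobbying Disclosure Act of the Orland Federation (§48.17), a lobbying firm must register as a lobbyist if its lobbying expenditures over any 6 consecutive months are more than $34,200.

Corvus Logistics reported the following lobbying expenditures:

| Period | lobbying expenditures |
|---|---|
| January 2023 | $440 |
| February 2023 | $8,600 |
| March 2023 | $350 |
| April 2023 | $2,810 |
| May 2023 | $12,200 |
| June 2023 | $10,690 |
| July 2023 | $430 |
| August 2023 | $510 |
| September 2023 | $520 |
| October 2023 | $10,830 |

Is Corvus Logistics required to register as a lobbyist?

January 2023–June 2023: $440 + $8,600 + $350 + $2,810 + $12,200 + $10,690 = $35,090 (over)
February 2023–July 2023: $8,600 + $350 + $2,810 + $12,200 + $10,690 + $430 = $35,080 (over)
March 2023–August 2023: $350 + $2,810 + $12,200 + $10,690 + $430 + $510 = $26,990 (under)
April 2023–September 2023: $2,810 + $12,200 + $10,690 + $430 + $510 + $520 = $27,160 (under)
May 2023–October 2023: $12,200 + $10,690 + $430 + $510 + $520 + $10,830 = $35,180 (over)
At least one window exceeds $34,200.

Yes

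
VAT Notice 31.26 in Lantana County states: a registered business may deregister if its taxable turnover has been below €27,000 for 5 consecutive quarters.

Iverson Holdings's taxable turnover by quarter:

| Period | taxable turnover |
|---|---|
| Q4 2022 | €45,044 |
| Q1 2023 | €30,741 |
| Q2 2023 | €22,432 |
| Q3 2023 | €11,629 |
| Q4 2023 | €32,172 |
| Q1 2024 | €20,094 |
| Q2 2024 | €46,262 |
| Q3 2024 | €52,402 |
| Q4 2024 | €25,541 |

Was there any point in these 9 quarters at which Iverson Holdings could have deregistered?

No

Quarters below €27,000: Q2 2023, Q3 2023, Q1 2024, Q4 2024.
Longest run of consecutive quarters below the threshold: 2.
2 < 5, so Iverson Holdings never became eligible.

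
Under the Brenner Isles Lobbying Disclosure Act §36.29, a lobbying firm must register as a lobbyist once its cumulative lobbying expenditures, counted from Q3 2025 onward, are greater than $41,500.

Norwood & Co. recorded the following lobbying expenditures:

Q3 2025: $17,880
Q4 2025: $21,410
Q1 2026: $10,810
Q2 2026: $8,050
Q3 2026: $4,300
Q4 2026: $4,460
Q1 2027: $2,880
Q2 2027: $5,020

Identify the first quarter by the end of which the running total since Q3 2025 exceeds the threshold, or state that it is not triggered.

Through Q3 2025: $17,880
Through Q4 2025: $39,290
Through Q1 2026: $50,100 ← exceeds threshold

Q1 2026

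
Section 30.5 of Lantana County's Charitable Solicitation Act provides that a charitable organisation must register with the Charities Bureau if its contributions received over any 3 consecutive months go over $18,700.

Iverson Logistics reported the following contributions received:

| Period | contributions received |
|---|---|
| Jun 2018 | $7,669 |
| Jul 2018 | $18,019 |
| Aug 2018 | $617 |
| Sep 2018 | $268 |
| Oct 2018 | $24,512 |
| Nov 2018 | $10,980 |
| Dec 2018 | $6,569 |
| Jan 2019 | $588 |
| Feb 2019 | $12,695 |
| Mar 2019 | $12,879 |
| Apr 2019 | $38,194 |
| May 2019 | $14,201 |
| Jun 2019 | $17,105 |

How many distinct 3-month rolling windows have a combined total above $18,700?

Jun 2018–Aug 2018: $7,669 + $18,019 + $617 = $26,305 (over)
Jul 2018–Sep 2018: $18,019 + $617 + $268 = $18,904 (over)
Aug 2018–Oct 2018: $617 + $268 + $24,512 = $25,397 (over)
Sep 2018–Nov 2018: $268 + $24,512 + $10,980 = $35,760 (over)
Oct 2018–Dec 2018: $24,512 + $10,980 + $6,569 = $42,061 (over)
Nov 2018–Jan 2019: $10,980 + $6,569 + $588 = $18,137 (under)
Dec 2018–Feb 2019: $6,569 + $588 + $12,695 = $19,852 (over)
Jan 2019–Mar 2019: $588 + $12,695 + $12,879 = $26,162 (over)
Feb 2019–Apr 2019: $12,695 + $12,879 + $38,194 = $63,768 (over)
Mar 2019–May 2019: $12,879 + $38,194 + $14,201 = $65,274 (over)
Apr 2019–Jun 2019: $38,194 + $14,201 + $17,105 = $69,500 (over)
10 windows exceed the threshold.

10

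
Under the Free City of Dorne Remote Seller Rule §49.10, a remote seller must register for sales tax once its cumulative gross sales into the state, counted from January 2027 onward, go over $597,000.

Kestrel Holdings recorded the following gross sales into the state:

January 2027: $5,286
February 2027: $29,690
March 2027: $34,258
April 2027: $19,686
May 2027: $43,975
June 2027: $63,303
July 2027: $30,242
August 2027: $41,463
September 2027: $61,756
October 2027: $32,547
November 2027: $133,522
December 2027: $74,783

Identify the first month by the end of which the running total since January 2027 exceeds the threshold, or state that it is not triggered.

Not triggered

Through January 2027: $5,286
Through February 2027: $34,976
Through March 2027: $69,234
Through April 2027: $88,920
Through May 2027: $132,895
Through June 2027: $196,198
Through July 2027: $226,440
Through August 2027: $267,903
Through September 2027: $329,659
Through October 2027: $362,206
Through November 2027: $495,728
Through December 2027: $570,511
Final cumulative total $570,511 ≤ $597,000; the threshold is never exceeded.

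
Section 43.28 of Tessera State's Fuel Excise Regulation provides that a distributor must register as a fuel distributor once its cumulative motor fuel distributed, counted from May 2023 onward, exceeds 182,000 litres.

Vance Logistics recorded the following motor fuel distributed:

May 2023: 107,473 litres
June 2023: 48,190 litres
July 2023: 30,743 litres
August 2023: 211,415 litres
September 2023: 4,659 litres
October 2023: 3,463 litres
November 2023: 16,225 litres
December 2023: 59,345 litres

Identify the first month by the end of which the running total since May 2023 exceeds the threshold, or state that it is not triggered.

July 2023

Through May 2023: 107,473 litres
Through June 2023: 155,663 litres
Through July 2023: 186,406 litres ← exceeds threshold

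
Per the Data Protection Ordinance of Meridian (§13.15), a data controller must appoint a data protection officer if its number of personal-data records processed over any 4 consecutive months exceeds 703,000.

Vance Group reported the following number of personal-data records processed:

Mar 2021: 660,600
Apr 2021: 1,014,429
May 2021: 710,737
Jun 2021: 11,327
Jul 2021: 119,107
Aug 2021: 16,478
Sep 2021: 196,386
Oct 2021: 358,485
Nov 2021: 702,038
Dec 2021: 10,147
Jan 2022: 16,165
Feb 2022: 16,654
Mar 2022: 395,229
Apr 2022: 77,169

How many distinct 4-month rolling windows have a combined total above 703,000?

Mar 2021–Jun 2021: 660,600 + 1,014,429 + 710,737 + 11,327 = 2,397,093 (over)
Apr 2021–Jul 2021: 1,014,429 + 710,737 + 11,327 + 119,107 = 1,855,600 (over)
May 2021–Aug 2021: 710,737 + 11,327 + 119,107 + 16,478 = 857,649 (over)
Jun 2021–Sep 2021: 11,327 + 119,107 + 16,478 + 196,386 = 343,298 (under)
Jul 2021–Oct 2021: 119,107 + 16,478 + 196,386 + 358,485 = 690,456 (under)
Aug 2021–Nov 2021: 16,478 + 196,386 + 358,485 + 702,038 = 1,273,387 (over)
Sep 2021–Dec 2021: 196,386 + 358,485 + 702,038 + 10,147 = 1,267,056 (over)
Oct 2021–Jan 2022: 358,485 + 702,038 + 10,147 + 16,165 = 1,086,835 (over)
Nov 2021–Feb 2022: 702,038 + 10,147 + 16,165 + 16,654 = 745,004 (over)
Dec 2021–Mar 2022: 10,147 + 16,165 + 16,654 + 395,229 = 438,195 (under)
Jan 2022–Apr 2022: 16,165 + 16,654 + 395,229 + 77,169 = 505,217 (under)
7 windows exceed the threshold.

7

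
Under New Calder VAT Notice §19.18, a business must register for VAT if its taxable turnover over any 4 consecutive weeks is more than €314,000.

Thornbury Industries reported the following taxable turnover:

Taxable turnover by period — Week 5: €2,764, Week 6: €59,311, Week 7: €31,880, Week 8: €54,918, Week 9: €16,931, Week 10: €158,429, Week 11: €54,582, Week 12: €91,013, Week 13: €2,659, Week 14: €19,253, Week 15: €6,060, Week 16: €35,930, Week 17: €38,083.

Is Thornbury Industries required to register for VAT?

Yes

Week 5–Week 8: €2,764 + €59,311 + €31,880 + €54,918 = €148,873 (under)
Week 6–Week 9: €59,311 + €31,880 + €54,918 + €16,931 = €163,040 (under)
Week 7–Week 10: €31,880 + €54,918 + €16,931 + €158,429 = €262,158 (under)
Week 8–Week 11: €54,918 + €16,931 + €158,429 + €54,582 = €284,860 (under)
Week 9–Week 12: €16,931 + €158,429 + €54,582 + €91,013 = €320,955 (over)
Week 10–Week 13: €158,429 + €54,582 + €91,013 + €2,659 = €306,683 (under)
Week 11–Week 14: €54,582 + €91,013 + €2,659 + €19,253 = €167,507 (under)
Week 12–Week 15: €91,013 + €2,659 + €19,253 + €6,060 = €118,985 (under)
Week 13–Week 16: €2,659 + €19,253 + €6,060 + €35,930 = €63,902 (under)
Week 14–Week 17: €19,253 + €6,060 + €35,930 + €38,083 = €99,326 (under)
At least one window exceeds €314,000.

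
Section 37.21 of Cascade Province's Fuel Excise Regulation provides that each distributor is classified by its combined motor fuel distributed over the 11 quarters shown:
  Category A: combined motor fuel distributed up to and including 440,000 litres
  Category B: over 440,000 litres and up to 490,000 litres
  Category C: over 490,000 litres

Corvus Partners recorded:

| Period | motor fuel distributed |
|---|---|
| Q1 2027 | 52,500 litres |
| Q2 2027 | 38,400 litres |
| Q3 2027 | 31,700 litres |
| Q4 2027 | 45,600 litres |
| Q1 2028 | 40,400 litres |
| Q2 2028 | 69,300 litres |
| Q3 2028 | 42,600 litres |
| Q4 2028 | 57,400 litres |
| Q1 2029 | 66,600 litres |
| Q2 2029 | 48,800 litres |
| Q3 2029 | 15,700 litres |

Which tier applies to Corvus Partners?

Category C

Combined motor fuel distributed: 52,500 litres + 38,400 litres + 31,700 litres + 45,600 litres + 40,400 litres + 69,300 litres + 42,600 litres + 57,400 litres + 66,600 litres + 48,800 litres + 15,700 litres = 509,000 litres.
509,000 litres > 490,000 litres, so Category C applies.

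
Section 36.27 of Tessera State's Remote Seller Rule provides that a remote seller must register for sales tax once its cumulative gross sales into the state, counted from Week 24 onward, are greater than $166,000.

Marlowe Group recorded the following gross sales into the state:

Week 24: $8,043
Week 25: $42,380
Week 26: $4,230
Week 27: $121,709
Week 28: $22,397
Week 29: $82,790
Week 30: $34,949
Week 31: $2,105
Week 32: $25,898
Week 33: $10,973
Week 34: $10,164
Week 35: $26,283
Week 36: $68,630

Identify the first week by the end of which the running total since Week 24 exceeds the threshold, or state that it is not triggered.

Through Week 24: $8,043
Through Week 25: $50,423
Through Week 26: $54,653
Through Week 27: $176,362 ← exceeds threshold

Week 27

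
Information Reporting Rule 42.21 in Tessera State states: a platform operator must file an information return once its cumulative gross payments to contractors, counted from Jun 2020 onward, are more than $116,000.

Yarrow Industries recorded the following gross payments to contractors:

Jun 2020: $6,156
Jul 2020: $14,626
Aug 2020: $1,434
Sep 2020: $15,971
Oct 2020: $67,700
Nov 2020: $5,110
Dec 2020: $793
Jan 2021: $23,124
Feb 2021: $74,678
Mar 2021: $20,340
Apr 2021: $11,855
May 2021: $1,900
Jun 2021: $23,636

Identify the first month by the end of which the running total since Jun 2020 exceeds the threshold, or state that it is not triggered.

Jan 2021

Through Jun 2020: $6,156
Through Jul 2020: $20,782
Through Aug 2020: $22,216
Through Sep 2020: $38,187
Through Oct 2020: $105,887
Through Nov 2020: $110,997
Through Dec 2020: $111,790
Through Jan 2021: $134,914 ← exceeds threshold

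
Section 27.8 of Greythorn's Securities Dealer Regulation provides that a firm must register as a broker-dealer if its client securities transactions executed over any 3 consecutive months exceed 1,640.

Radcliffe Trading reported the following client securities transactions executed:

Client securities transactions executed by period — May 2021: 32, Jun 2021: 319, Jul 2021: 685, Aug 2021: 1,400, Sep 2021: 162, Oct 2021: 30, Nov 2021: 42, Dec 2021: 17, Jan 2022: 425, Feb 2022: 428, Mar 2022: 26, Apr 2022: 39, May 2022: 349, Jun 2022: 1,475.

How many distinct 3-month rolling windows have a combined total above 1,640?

3

May 2021–Jul 2021: 32 + 319 + 685 = 1,036 (under)
Jun 2021–Aug 2021: 319 + 685 + 1,400 = 2,404 (over)
Jul 2021–Sep 2021: 685 + 1,400 + 162 = 2,247 (over)
Aug 2021–Oct 2021: 1,400 + 162 + 30 = 1,592 (under)
Sep 2021–Nov 2021: 162 + 30 + 42 = 234 (under)
Oct 2021–Dec 2021: 30 + 42 + 17 = 89 (under)
Nov 2021–Jan 2022: 42 + 17 + 425 = 484 (under)
Dec 2021–Feb 2022: 17 + 425 + 428 = 870 (under)
Jan 2022–Mar 2022: 425 + 428 + 26 = 879 (under)
Feb 2022–Apr 2022: 428 + 26 + 39 = 493 (under)
Mar 2022–May 2022: 26 + 39 + 349 = 414 (under)
Apr 2022–Jun 2022: 39 + 349 + 1,475 = 1,863 (over)
3 windows exceed the threshold.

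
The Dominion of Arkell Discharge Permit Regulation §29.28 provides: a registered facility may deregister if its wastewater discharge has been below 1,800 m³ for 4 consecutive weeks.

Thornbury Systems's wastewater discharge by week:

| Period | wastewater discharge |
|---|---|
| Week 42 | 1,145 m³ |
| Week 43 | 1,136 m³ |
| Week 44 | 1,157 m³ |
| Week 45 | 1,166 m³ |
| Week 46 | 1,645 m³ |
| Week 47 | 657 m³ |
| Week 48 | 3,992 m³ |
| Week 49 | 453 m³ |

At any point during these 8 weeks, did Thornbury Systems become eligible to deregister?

Weeks below 1,800 m³: Week 42, Week 43, Week 44, Week 45, Week 46, Week 47, Week 49.
Longest run of consecutive weeks below the threshold: 6.
6 ≥ 4, so Thornbury Systems became eligible.

Yes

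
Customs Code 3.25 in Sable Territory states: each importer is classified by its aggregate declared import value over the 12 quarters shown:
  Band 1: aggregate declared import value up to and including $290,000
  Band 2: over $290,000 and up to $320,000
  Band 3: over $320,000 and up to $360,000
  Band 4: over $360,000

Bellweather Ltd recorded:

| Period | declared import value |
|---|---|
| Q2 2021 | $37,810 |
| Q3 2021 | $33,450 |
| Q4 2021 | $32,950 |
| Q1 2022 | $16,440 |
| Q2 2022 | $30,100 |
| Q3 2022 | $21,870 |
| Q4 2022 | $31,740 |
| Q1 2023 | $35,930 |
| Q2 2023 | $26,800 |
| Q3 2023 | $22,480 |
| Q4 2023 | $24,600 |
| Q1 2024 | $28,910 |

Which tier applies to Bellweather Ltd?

Band 3

Aggregate declared import value: $37,810 + $33,450 + $32,950 + $16,440 + $30,100 + $21,870 + $31,740 + $35,930 + $26,800 + $22,480 + $24,600 + $28,910 = $343,080.
$320,000 < $343,080 ≤ $360,000, so Band 3 applies.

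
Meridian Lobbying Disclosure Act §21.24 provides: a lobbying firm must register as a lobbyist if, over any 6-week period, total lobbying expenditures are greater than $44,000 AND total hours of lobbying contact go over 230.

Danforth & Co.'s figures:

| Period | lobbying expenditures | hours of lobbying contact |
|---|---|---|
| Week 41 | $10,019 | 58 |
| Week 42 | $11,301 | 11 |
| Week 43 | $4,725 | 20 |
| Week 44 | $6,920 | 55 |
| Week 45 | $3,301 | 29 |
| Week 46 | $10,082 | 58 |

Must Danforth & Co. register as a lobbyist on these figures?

Yes

Total lobbying expenditures: $10,019 + $11,301 + $4,725 + $6,920 + $3,301 + $10,082 = $46,348 (> $44,000).
Total hours of lobbying contact: 58 + 11 + 20 + 55 + 29 + 58 = 231 (> 230).
The test is 'and': both thresholds are exceeded.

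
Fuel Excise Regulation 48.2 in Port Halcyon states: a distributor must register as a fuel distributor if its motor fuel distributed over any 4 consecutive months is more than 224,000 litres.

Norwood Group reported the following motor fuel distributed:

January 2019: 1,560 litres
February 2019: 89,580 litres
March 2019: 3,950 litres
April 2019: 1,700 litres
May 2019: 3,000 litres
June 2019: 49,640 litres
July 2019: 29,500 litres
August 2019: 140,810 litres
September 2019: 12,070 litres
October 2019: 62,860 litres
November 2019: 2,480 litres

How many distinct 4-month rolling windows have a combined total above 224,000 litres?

2

January 2019–April 2019: 1,560 litres + 89,580 litres + 3,950 litres + 1,700 litres = 96,790 litres (under)
February 2019–May 2019: 89,580 litres + 3,950 litres + 1,700 litres + 3,000 litres = 98,230 litres (under)
March 2019–June 2019: 3,950 litres + 1,700 litres + 3,000 litres + 49,640 litres = 58,290 litres (under)
April 2019–July 2019: 1,700 litres + 3,000 litres + 49,640 litres + 29,500 litres = 83,840 litres (under)
May 2019–August 2019: 3,000 litres + 49,640 litres + 29,500 litres + 140,810 litres = 222,950 litres (under)
June 2019–September 2019: 49,640 litres + 29,500 litres + 140,810 litres + 12,070 litres = 232,020 litres (over)
July 2019–October 2019: 29,500 litres + 140,810 litres + 12,070 litres + 62,860 litres = 245,240 litres (over)
August 2019–November 2019: 140,810 litres + 12,070 litres + 62,860 litres + 2,480 litres = 218,220 litres (under)
2 windows exceed the threshold.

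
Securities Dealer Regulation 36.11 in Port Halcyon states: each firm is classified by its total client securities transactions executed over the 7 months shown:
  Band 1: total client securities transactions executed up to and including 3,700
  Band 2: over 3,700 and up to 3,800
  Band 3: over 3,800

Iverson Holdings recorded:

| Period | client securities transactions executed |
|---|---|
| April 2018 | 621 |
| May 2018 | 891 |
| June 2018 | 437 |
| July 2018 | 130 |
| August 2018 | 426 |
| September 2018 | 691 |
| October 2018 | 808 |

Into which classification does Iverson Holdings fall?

Total client securities transactions executed: 621 + 891 + 437 + 130 + 426 + 691 + 808 = 4,004.
4,004 > 3,800, so Band 3 applies.

Band 3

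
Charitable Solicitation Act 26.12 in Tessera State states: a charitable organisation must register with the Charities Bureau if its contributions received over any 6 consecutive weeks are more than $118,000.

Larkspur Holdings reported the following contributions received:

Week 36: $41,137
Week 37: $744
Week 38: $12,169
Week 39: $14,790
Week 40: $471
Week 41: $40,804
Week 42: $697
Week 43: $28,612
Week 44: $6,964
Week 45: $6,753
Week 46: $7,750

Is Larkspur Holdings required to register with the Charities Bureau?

Week 36–Week 41: $41,137 + $744 + $12,169 + $14,790 + $471 + $40,804 = $110,115 (under)
Week 37–Week 42: $744 + $12,169 + $14,790 + $471 + $40,804 + $697 = $69,675 (under)
Week 38–Week 43: $12,169 + $14,790 + $471 + $40,804 + $697 + $28,612 = $97,543 (under)
Week 39–Week 44: $14,790 + $471 + $40,804 + $697 + $28,612 + $6,964 = $92,338 (under)
Week 40–Week 45: $471 + $40,804 + $697 + $28,612 + $6,964 + $6,753 = $84,301 (under)
Week 41–Week 46: $40,804 + $697 + $28,612 + $6,964 + $6,753 + $7,750 = $91,580 (under)
No window exceeds $118,000.

No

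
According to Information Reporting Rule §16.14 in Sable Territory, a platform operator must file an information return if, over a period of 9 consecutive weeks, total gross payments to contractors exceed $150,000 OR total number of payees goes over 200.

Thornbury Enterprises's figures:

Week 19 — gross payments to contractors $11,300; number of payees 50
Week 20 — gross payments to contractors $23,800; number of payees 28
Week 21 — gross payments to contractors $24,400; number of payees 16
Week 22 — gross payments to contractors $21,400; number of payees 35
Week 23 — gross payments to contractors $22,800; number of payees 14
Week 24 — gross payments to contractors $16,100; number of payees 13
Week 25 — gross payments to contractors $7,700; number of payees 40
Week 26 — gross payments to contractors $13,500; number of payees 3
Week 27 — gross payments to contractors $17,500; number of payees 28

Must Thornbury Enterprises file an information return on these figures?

Yes

Total gross payments to contractors: $11,300 + $23,800 + $24,400 + $21,400 + $22,800 + $16,100 + $7,700 + $13,500 + $17,500 = $158,500 (> $150,000).
Total number of payees: 50 + 28 + 16 + 35 + 14 + 13 + 40 + 3 + 28 = 227 (> 200).
The test is 'or': at least one threshold is exceeded.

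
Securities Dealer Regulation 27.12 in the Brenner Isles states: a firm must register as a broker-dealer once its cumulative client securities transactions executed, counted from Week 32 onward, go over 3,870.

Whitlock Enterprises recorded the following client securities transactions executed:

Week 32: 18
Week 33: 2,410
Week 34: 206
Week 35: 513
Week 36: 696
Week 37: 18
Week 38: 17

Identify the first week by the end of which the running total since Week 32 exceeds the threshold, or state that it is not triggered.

Through Week 32: 18
Through Week 33: 2,428
Through Week 34: 2,634
Through Week 35: 3,147
Through Week 36: 3,843
Through Week 37: 3,861
Through Week 38: 3,878 ← exceeds threshold

Week 38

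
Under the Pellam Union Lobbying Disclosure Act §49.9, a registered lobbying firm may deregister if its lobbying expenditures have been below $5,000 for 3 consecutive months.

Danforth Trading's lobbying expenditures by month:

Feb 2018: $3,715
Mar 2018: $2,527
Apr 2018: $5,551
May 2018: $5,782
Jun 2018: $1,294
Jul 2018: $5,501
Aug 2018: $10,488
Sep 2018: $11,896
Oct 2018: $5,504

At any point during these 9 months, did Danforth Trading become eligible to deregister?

Months below $5,000: Feb 2018, Mar 2018, Jun 2018.
Longest run of consecutive months below the threshold: 2.
2 < 3, so Danforth Trading never became eligible.

No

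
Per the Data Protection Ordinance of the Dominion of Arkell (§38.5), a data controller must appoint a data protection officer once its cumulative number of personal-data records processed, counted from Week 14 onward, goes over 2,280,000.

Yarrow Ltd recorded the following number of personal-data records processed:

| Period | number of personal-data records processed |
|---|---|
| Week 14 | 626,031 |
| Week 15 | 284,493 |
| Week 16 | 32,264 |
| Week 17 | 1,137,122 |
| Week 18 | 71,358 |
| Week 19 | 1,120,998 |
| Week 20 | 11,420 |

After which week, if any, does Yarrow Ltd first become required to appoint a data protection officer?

Week 19

Through Week 14: 626,031
Through Week 15: 910,524
Through Week 16: 942,788
Through Week 17: 2,079,910
Through Week 18: 2,151,268
Through Week 19: 3,272,266 ← exceeds threshold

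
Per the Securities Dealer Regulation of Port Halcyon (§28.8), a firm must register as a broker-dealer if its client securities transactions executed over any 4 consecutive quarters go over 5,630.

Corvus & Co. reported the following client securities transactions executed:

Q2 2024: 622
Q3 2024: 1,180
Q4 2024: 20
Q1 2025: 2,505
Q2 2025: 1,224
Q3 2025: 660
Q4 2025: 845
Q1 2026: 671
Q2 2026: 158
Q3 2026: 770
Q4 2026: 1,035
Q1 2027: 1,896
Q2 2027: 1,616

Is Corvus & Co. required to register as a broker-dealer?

Q2 2024–Q1 2025: 622 + 1,180 + 20 + 2,505 = 4,327 (under)
Q3 2024–Q2 2025: 1,180 + 20 + 2,505 + 1,224 = 4,929 (under)
Q4 2024–Q3 2025: 20 + 2,505 + 1,224 + 660 = 4,409 (under)
Q1 2025–Q4 2025: 2,505 + 1,224 + 660 + 845 = 5,234 (under)
Q2 2025–Q1 2026: 1,224 + 660 + 845 + 671 = 3,400 (under)
Q3 2025–Q2 2026: 660 + 845 + 671 + 158 = 2,334 (under)
Q4 2025–Q3 2026: 845 + 671 + 158 + 770 = 2,444 (under)
Q1 2026–Q4 2026: 671 + 158 + 770 + 1,035 = 2,634 (under)
Q2 2026–Q1 2027: 158 + 770 + 1,035 + 1,896 = 3,859 (under)
Q3 2026–Q2 2027: 770 + 1,035 + 1,896 + 1,616 = 5,317 (under)
No window exceeds 5,630.

No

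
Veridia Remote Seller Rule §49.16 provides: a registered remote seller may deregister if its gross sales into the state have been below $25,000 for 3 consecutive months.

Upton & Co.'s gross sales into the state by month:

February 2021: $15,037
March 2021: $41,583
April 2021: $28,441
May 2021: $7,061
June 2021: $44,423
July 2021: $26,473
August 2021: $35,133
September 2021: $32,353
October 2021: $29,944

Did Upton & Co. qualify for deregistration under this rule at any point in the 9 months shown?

Months below $25,000: February 2021, May 2021.
Longest run of consecutive months below the threshold: 1.
1 < 3, so Upton & Co. never became eligible.

No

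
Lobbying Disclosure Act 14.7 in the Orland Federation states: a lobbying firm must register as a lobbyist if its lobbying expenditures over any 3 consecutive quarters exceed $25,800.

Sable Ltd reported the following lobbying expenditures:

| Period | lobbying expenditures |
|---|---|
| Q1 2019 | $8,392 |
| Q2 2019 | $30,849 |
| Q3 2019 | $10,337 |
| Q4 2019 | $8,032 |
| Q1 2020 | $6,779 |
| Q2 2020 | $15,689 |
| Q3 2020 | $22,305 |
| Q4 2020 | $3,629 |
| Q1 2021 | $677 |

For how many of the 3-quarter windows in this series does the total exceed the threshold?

Q1 2019–Q3 2019: $8,392 + $30,849 + $10,337 = $49,578 (over)
Q2 2019–Q4 2019: $30,849 + $10,337 + $8,032 = $49,218 (over)
Q3 2019–Q1 2020: $10,337 + $8,032 + $6,779 = $25,148 (under)
Q4 2019–Q2 2020: $8,032 + $6,779 + $15,689 = $30,500 (over)
Q1 2020–Q3 2020: $6,779 + $15,689 + $22,305 = $44,773 (over)
Q2 2020–Q4 2020: $15,689 + $22,305 + $3,629 = $41,623 (over)
Q3 2020–Q1 2021: $22,305 + $3,629 + $677 = $26,611 (over)
6 windows exceed the threshold.

6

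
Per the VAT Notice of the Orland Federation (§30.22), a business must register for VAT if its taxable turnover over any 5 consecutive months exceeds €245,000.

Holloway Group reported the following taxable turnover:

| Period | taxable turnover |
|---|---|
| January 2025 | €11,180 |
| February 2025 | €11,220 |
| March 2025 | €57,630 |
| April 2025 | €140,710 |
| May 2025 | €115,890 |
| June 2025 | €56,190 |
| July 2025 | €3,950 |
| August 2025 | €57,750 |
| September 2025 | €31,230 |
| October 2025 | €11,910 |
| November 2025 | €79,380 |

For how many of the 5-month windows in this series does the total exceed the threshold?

5

January 2025–May 2025: €11,180 + €11,220 + €57,630 + €140,710 + €115,890 = €336,630 (over)
February 2025–June 2025: €11,220 + €57,630 + €140,710 + €115,890 + €56,190 = €381,640 (over)
March 2025–July 2025: €57,630 + €140,710 + €115,890 + €56,190 + €3,950 = €374,370 (over)
April 2025–August 2025: €140,710 + €115,890 + €56,190 + €3,950 + €57,750 = €374,490 (over)
May 2025–September 2025: €115,890 + €56,190 + €3,950 + €57,750 + €31,230 = €265,010 (over)
June 2025–October 2025: €56,190 + €3,950 + €57,750 + €31,230 + €11,910 = €161,030 (under)
July 2025–November 2025: €3,950 + €57,750 + €31,230 + €11,910 + €79,380 = €184,220 (under)
5 windows exceed the threshold.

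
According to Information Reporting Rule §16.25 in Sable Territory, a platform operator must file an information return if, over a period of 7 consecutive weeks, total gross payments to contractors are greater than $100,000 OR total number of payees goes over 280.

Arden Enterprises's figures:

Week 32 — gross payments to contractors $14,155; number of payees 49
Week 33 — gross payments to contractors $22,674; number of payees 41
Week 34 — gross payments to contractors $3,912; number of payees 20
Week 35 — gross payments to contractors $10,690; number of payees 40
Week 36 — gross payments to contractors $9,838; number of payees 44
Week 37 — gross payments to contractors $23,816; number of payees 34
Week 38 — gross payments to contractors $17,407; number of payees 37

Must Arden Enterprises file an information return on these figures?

Yes

Total gross payments to contractors: $14,155 + $22,674 + $3,912 + $10,690 + $9,838 + $23,816 + $17,407 = $102,492 (> $100,000).
Total number of payees: 49 + 41 + 20 + 40 + 44 + 34 + 37 = 265 (≤ 280).
The test is 'or': at least one threshold is exceeded.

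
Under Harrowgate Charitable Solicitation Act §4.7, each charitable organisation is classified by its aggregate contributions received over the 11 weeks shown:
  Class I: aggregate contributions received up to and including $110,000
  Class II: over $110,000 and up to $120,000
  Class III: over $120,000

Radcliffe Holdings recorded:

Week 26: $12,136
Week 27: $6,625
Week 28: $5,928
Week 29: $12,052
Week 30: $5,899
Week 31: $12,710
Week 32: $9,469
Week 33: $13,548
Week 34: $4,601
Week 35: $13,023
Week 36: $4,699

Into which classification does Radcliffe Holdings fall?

Class I

Aggregate contributions received: $12,136 + $6,625 + $5,928 + $12,052 + $5,899 + $12,710 + $9,469 + $13,548 + $4,601 + $13,023 + $4,699 = $100,690.
$100,690 ≤ $110,000, so Class I applies.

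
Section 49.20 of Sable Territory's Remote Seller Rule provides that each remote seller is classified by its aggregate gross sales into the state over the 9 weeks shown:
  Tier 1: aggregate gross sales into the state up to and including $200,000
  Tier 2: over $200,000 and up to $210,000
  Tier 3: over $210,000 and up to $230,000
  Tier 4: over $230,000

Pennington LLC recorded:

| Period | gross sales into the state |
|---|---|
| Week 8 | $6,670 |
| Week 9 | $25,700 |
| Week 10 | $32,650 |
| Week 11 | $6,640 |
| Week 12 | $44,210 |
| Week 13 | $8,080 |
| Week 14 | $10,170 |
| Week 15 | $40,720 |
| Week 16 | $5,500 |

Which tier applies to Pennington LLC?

Tier 1

Aggregate gross sales into the state: $6,670 + $25,700 + $32,650 + $6,640 + $44,210 + $8,080 + $10,170 + $40,720 + $5,500 = $180,340.
$180,340 ≤ $200,000, so Tier 1 applies.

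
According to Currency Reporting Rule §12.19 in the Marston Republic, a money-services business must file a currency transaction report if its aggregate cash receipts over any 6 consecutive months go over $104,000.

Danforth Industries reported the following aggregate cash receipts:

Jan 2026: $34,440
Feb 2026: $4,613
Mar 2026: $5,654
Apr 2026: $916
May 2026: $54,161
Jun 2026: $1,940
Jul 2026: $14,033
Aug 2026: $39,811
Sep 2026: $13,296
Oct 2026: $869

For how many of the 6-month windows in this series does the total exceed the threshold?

Jan 2026–Jun 2026: $34,440 + $4,613 + $5,654 + $916 + $54,161 + $1,940 = $101,724 (under)
Feb 2026–Jul 2026: $4,613 + $5,654 + $916 + $54,161 + $1,940 + $14,033 = $81,317 (under)
Mar 2026–Aug 2026: $5,654 + $916 + $54,161 + $1,940 + $14,033 + $39,811 = $116,515 (over)
Apr 2026–Sep 2026: $916 + $54,161 + $1,940 + $14,033 + $39,811 + $13,296 = $124,157 (over)
May 2026–Oct 2026: $54,161 + $1,940 + $14,033 + $39,811 + $13,296 + $869 = $124,110 (over)
3 windows exceed the threshold.

3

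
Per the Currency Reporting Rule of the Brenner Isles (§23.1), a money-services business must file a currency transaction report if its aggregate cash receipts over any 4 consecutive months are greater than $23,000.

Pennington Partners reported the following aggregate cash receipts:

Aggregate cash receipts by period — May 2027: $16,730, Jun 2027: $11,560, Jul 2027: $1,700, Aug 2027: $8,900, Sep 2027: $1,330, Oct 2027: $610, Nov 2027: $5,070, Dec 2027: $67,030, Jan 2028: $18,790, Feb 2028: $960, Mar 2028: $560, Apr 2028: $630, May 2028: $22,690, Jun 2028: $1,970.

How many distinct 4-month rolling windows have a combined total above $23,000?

May 2027–Aug 2027: $16,730 + $11,560 + $1,700 + $8,900 = $38,890 (over)
Jun 2027–Sep 2027: $11,560 + $1,700 + $8,900 + $1,330 = $23,490 (over)
Jul 2027–Oct 2027: $1,700 + $8,900 + $1,330 + $610 = $12,540 (under)
Aug 2027–Nov 2027: $8,900 + $1,330 + $610 + $5,070 = $15,910 (under)
Sep 2027–Dec 2027: $1,330 + $610 + $5,070 + $67,030 = $74,040 (over)
Oct 2027–Jan 2028: $610 + $5,070 + $67,030 + $18,790 = $91,500 (over)
Nov 2027–Feb 2028: $5,070 + $67,030 + $18,790 + $960 = $91,850 (over)
Dec 2027–Mar 2028: $67,030 + $18,790 + $960 + $560 = $87,340 (over)
Jan 2028–Apr 2028: $18,790 + $960 + $560 + $630 = $20,940 (under)
Feb 2028–May 2028: $960 + $560 + $630 + $22,690 = $24,840 (over)
Mar 2028–Jun 2028: $560 + $630 + $22,690 + $1,970 = $25,850 (over)
8 windows exceed the threshold.

8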